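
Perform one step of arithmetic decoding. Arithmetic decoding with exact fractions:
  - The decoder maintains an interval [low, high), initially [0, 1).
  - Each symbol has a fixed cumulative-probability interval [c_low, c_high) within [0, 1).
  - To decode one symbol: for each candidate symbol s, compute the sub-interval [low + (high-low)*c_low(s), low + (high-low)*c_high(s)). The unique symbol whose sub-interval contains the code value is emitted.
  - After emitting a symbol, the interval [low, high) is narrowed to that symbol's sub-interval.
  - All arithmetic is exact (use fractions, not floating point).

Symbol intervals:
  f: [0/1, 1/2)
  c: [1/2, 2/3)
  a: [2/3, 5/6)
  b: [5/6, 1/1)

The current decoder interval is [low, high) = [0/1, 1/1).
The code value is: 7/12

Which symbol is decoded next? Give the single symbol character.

Interval width = high − low = 1/1 − 0/1 = 1/1
Scaled code = (code − low) / width = (7/12 − 0/1) / 1/1 = 7/12
  f: [0/1, 1/2) 
  c: [1/2, 2/3) ← scaled code falls here ✓
  a: [2/3, 5/6) 
  b: [5/6, 1/1) 

Answer: c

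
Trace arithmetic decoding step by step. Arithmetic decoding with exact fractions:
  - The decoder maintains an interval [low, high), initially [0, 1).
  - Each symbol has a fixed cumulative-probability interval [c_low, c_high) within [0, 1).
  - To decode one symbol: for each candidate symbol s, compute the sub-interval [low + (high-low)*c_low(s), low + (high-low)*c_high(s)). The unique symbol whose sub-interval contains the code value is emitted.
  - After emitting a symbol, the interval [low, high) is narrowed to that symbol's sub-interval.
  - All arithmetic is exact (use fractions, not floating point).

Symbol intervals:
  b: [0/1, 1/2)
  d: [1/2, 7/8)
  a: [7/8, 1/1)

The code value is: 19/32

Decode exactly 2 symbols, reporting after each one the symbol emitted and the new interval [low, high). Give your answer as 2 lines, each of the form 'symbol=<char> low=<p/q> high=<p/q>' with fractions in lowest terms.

Answer: symbol=d low=1/2 high=7/8
symbol=b low=1/2 high=11/16

Derivation:
Step 1: interval [0/1, 1/1), width = 1/1 - 0/1 = 1/1
  'b': [0/1 + 1/1*0/1, 0/1 + 1/1*1/2) = [0/1, 1/2)
  'd': [0/1 + 1/1*1/2, 0/1 + 1/1*7/8) = [1/2, 7/8) <- contains code 19/32
  'a': [0/1 + 1/1*7/8, 0/1 + 1/1*1/1) = [7/8, 1/1)
  emit 'd', narrow to [1/2, 7/8)
Step 2: interval [1/2, 7/8), width = 7/8 - 1/2 = 3/8
  'b': [1/2 + 3/8*0/1, 1/2 + 3/8*1/2) = [1/2, 11/16) <- contains code 19/32
  'd': [1/2 + 3/8*1/2, 1/2 + 3/8*7/8) = [11/16, 53/64)
  'a': [1/2 + 3/8*7/8, 1/2 + 3/8*1/1) = [53/64, 7/8)
  emit 'b', narrow to [1/2, 11/16)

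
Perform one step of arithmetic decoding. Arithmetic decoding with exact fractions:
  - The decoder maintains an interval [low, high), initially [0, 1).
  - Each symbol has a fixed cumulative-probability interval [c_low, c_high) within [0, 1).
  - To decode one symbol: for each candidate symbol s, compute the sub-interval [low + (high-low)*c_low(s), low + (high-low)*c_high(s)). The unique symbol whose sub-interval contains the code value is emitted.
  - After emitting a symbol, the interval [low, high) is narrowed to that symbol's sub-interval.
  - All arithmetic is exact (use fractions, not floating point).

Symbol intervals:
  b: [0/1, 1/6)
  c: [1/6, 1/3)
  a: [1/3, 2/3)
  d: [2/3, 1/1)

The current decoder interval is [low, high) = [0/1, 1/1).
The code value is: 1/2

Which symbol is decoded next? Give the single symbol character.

Interval width = high − low = 1/1 − 0/1 = 1/1
Scaled code = (code − low) / width = (1/2 − 0/1) / 1/1 = 1/2
  b: [0/1, 1/6) 
  c: [1/6, 1/3) 
  a: [1/3, 2/3) ← scaled code falls here ✓
  d: [2/3, 1/1) 

Answer: a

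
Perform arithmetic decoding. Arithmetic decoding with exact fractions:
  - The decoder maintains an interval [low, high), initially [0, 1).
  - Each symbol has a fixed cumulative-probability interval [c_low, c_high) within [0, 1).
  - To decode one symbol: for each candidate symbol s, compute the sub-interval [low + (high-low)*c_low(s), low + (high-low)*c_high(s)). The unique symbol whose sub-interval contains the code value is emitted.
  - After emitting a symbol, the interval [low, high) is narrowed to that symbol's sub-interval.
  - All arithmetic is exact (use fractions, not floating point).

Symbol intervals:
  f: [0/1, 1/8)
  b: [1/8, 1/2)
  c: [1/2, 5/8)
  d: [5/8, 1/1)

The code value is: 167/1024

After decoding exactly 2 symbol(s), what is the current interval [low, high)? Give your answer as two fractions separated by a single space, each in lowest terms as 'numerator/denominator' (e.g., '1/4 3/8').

Answer: 1/8 11/64

Derivation:
Step 1: interval [0/1, 1/1), width = 1/1 - 0/1 = 1/1
  'f': [0/1 + 1/1*0/1, 0/1 + 1/1*1/8) = [0/1, 1/8)
  'b': [0/1 + 1/1*1/8, 0/1 + 1/1*1/2) = [1/8, 1/2) <- contains code 167/1024
  'c': [0/1 + 1/1*1/2, 0/1 + 1/1*5/8) = [1/2, 5/8)
  'd': [0/1 + 1/1*5/8, 0/1 + 1/1*1/1) = [5/8, 1/1)
  emit 'b', narrow to [1/8, 1/2)
Step 2: interval [1/8, 1/2), width = 1/2 - 1/8 = 3/8
  'f': [1/8 + 3/8*0/1, 1/8 + 3/8*1/8) = [1/8, 11/64) <- contains code 167/1024
  'b': [1/8 + 3/8*1/8, 1/8 + 3/8*1/2) = [11/64, 5/16)
  'c': [1/8 + 3/8*1/2, 1/8 + 3/8*5/8) = [5/16, 23/64)
  'd': [1/8 + 3/8*5/8, 1/8 + 3/8*1/1) = [23/64, 1/2)
  emit 'f', narrow to [1/8, 11/64)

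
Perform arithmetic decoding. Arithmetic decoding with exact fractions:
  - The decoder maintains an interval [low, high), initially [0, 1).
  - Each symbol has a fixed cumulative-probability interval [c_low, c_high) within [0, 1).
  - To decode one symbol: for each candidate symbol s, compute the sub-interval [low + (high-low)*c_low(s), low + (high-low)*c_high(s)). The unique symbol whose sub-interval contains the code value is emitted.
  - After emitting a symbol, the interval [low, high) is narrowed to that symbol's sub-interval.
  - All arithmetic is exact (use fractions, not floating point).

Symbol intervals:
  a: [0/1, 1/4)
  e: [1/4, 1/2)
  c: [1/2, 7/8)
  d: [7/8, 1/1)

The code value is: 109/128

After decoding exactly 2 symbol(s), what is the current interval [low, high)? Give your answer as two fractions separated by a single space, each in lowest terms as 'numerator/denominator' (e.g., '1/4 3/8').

Step 1: interval [0/1, 1/1), width = 1/1 - 0/1 = 1/1
  'a': [0/1 + 1/1*0/1, 0/1 + 1/1*1/4) = [0/1, 1/4)
  'e': [0/1 + 1/1*1/4, 0/1 + 1/1*1/2) = [1/4, 1/2)
  'c': [0/1 + 1/1*1/2, 0/1 + 1/1*7/8) = [1/2, 7/8) <- contains code 109/128
  'd': [0/1 + 1/1*7/8, 0/1 + 1/1*1/1) = [7/8, 1/1)
  emit 'c', narrow to [1/2, 7/8)
Step 2: interval [1/2, 7/8), width = 7/8 - 1/2 = 3/8
  'a': [1/2 + 3/8*0/1, 1/2 + 3/8*1/4) = [1/2, 19/32)
  'e': [1/2 + 3/8*1/4, 1/2 + 3/8*1/2) = [19/32, 11/16)
  'c': [1/2 + 3/8*1/2, 1/2 + 3/8*7/8) = [11/16, 53/64)
  'd': [1/2 + 3/8*7/8, 1/2 + 3/8*1/1) = [53/64, 7/8) <- contains code 109/128
  emit 'd', narrow to [53/64, 7/8)

Answer: 53/64 7/8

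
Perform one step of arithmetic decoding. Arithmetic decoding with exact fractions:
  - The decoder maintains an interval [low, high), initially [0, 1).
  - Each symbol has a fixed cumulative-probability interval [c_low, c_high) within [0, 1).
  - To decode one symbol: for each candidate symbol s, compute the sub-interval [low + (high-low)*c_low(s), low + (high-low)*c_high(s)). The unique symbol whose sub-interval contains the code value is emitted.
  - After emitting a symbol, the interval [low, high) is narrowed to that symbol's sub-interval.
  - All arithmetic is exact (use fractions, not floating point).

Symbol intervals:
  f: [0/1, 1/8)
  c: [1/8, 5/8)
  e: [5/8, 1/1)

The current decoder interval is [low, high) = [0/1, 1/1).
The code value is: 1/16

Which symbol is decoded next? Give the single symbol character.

Interval width = high − low = 1/1 − 0/1 = 1/1
Scaled code = (code − low) / width = (1/16 − 0/1) / 1/1 = 1/16
  f: [0/1, 1/8) ← scaled code falls here ✓
  c: [1/8, 5/8) 
  e: [5/8, 1/1) 

Answer: f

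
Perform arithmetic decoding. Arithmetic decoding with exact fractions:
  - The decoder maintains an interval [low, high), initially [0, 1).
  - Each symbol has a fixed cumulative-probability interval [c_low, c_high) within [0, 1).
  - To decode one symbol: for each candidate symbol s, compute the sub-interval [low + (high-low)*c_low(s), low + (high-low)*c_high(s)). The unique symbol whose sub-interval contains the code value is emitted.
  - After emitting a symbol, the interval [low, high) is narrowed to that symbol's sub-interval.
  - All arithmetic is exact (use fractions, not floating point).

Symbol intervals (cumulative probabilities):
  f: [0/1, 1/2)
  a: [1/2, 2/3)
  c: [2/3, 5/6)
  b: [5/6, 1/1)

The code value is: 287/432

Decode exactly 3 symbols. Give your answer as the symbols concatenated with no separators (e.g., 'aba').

Step 1: interval [0/1, 1/1), width = 1/1 - 0/1 = 1/1
  'f': [0/1 + 1/1*0/1, 0/1 + 1/1*1/2) = [0/1, 1/2)
  'a': [0/1 + 1/1*1/2, 0/1 + 1/1*2/3) = [1/2, 2/3) <- contains code 287/432
  'c': [0/1 + 1/1*2/3, 0/1 + 1/1*5/6) = [2/3, 5/6)
  'b': [0/1 + 1/1*5/6, 0/1 + 1/1*1/1) = [5/6, 1/1)
  emit 'a', narrow to [1/2, 2/3)
Step 2: interval [1/2, 2/3), width = 2/3 - 1/2 = 1/6
  'f': [1/2 + 1/6*0/1, 1/2 + 1/6*1/2) = [1/2, 7/12)
  'a': [1/2 + 1/6*1/2, 1/2 + 1/6*2/3) = [7/12, 11/18)
  'c': [1/2 + 1/6*2/3, 1/2 + 1/6*5/6) = [11/18, 23/36)
  'b': [1/2 + 1/6*5/6, 1/2 + 1/6*1/1) = [23/36, 2/3) <- contains code 287/432
  emit 'b', narrow to [23/36, 2/3)
Step 3: interval [23/36, 2/3), width = 2/3 - 23/36 = 1/36
  'f': [23/36 + 1/36*0/1, 23/36 + 1/36*1/2) = [23/36, 47/72)
  'a': [23/36 + 1/36*1/2, 23/36 + 1/36*2/3) = [47/72, 71/108)
  'c': [23/36 + 1/36*2/3, 23/36 + 1/36*5/6) = [71/108, 143/216)
  'b': [23/36 + 1/36*5/6, 23/36 + 1/36*1/1) = [143/216, 2/3) <- contains code 287/432
  emit 'b', narrow to [143/216, 2/3)

Answer: abb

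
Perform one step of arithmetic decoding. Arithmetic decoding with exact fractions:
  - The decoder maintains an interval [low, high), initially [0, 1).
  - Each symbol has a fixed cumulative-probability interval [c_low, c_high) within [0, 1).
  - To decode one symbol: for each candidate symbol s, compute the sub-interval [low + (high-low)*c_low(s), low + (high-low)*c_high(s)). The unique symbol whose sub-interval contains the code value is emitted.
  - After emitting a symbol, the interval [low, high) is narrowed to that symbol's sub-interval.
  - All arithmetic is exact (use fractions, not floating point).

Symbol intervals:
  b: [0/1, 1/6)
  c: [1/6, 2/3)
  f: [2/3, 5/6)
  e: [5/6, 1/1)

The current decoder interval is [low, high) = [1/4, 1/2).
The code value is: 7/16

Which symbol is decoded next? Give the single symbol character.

Interval width = high − low = 1/2 − 1/4 = 1/4
Scaled code = (code − low) / width = (7/16 − 1/4) / 1/4 = 3/4
  b: [0/1, 1/6) 
  c: [1/6, 2/3) 
  f: [2/3, 5/6) ← scaled code falls here ✓
  e: [5/6, 1/1) 

Answer: f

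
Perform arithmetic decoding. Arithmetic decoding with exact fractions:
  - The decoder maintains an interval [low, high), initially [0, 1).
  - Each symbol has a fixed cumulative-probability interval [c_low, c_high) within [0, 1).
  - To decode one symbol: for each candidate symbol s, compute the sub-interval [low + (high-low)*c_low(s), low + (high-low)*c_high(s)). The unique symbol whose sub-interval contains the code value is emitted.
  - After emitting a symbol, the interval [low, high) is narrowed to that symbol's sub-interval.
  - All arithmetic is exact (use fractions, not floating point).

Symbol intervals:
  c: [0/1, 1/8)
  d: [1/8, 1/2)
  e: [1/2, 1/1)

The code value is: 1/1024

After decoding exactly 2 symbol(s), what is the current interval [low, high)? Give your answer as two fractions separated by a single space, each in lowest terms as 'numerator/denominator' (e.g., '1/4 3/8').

Step 1: interval [0/1, 1/1), width = 1/1 - 0/1 = 1/1
  'c': [0/1 + 1/1*0/1, 0/1 + 1/1*1/8) = [0/1, 1/8) <- contains code 1/1024
  'd': [0/1 + 1/1*1/8, 0/1 + 1/1*1/2) = [1/8, 1/2)
  'e': [0/1 + 1/1*1/2, 0/1 + 1/1*1/1) = [1/2, 1/1)
  emit 'c', narrow to [0/1, 1/8)
Step 2: interval [0/1, 1/8), width = 1/8 - 0/1 = 1/8
  'c': [0/1 + 1/8*0/1, 0/1 + 1/8*1/8) = [0/1, 1/64) <- contains code 1/1024
  'd': [0/1 + 1/8*1/8, 0/1 + 1/8*1/2) = [1/64, 1/16)
  'e': [0/1 + 1/8*1/2, 0/1 + 1/8*1/1) = [1/16, 1/8)
  emit 'c', narrow to [0/1, 1/64)

Answer: 0/1 1/64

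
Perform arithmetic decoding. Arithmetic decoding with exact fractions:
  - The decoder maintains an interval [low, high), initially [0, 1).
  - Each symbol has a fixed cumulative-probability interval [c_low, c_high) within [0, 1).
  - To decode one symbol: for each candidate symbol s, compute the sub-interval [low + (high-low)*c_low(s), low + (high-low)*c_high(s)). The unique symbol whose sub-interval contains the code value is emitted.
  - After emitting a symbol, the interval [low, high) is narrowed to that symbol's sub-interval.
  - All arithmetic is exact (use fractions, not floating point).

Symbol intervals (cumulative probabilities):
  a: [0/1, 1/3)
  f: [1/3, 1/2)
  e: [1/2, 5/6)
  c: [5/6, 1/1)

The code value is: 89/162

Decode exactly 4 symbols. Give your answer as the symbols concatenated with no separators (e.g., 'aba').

Step 1: interval [0/1, 1/1), width = 1/1 - 0/1 = 1/1
  'a': [0/1 + 1/1*0/1, 0/1 + 1/1*1/3) = [0/1, 1/3)
  'f': [0/1 + 1/1*1/3, 0/1 + 1/1*1/2) = [1/3, 1/2)
  'e': [0/1 + 1/1*1/2, 0/1 + 1/1*5/6) = [1/2, 5/6) <- contains code 89/162
  'c': [0/1 + 1/1*5/6, 0/1 + 1/1*1/1) = [5/6, 1/1)
  emit 'e', narrow to [1/2, 5/6)
Step 2: interval [1/2, 5/6), width = 5/6 - 1/2 = 1/3
  'a': [1/2 + 1/3*0/1, 1/2 + 1/3*1/3) = [1/2, 11/18) <- contains code 89/162
  'f': [1/2 + 1/3*1/3, 1/2 + 1/3*1/2) = [11/18, 2/3)
  'e': [1/2 + 1/3*1/2, 1/2 + 1/3*5/6) = [2/3, 7/9)
  'c': [1/2 + 1/3*5/6, 1/2 + 1/3*1/1) = [7/9, 5/6)
  emit 'a', narrow to [1/2, 11/18)
Step 3: interval [1/2, 11/18), width = 11/18 - 1/2 = 1/9
  'a': [1/2 + 1/9*0/1, 1/2 + 1/9*1/3) = [1/2, 29/54)
  'f': [1/2 + 1/9*1/3, 1/2 + 1/9*1/2) = [29/54, 5/9) <- contains code 89/162
  'e': [1/2 + 1/9*1/2, 1/2 + 1/9*5/6) = [5/9, 16/27)
  'c': [1/2 + 1/9*5/6, 1/2 + 1/9*1/1) = [16/27, 11/18)
  emit 'f', narrow to [29/54, 5/9)
Step 4: interval [29/54, 5/9), width = 5/9 - 29/54 = 1/54
  'a': [29/54 + 1/54*0/1, 29/54 + 1/54*1/3) = [29/54, 44/81)
  'f': [29/54 + 1/54*1/3, 29/54 + 1/54*1/2) = [44/81, 59/108)
  'e': [29/54 + 1/54*1/2, 29/54 + 1/54*5/6) = [59/108, 179/324) <- contains code 89/162
  'c': [29/54 + 1/54*5/6, 29/54 + 1/54*1/1) = [179/324, 5/9)
  emit 'e', narrow to [59/108, 179/324)

Answer: eafe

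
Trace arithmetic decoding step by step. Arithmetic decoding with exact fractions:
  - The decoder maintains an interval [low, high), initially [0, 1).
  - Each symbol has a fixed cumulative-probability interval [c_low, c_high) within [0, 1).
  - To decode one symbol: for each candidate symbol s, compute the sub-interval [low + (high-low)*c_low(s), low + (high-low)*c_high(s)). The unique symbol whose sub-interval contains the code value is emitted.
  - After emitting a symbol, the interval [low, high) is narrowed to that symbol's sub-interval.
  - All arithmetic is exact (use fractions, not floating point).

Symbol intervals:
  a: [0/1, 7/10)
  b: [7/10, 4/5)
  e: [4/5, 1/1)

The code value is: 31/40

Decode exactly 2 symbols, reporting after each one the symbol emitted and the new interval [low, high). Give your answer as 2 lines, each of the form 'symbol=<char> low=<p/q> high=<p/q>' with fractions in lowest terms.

Step 1: interval [0/1, 1/1), width = 1/1 - 0/1 = 1/1
  'a': [0/1 + 1/1*0/1, 0/1 + 1/1*7/10) = [0/1, 7/10)
  'b': [0/1 + 1/1*7/10, 0/1 + 1/1*4/5) = [7/10, 4/5) <- contains code 31/40
  'e': [0/1 + 1/1*4/5, 0/1 + 1/1*1/1) = [4/5, 1/1)
  emit 'b', narrow to [7/10, 4/5)
Step 2: interval [7/10, 4/5), width = 4/5 - 7/10 = 1/10
  'a': [7/10 + 1/10*0/1, 7/10 + 1/10*7/10) = [7/10, 77/100)
  'b': [7/10 + 1/10*7/10, 7/10 + 1/10*4/5) = [77/100, 39/50) <- contains code 31/40
  'e': [7/10 + 1/10*4/5, 7/10 + 1/10*1/1) = [39/50, 4/5)
  emit 'b', narrow to [77/100, 39/50)

Answer: symbol=b low=7/10 high=4/5
symbol=b low=77/100 high=39/50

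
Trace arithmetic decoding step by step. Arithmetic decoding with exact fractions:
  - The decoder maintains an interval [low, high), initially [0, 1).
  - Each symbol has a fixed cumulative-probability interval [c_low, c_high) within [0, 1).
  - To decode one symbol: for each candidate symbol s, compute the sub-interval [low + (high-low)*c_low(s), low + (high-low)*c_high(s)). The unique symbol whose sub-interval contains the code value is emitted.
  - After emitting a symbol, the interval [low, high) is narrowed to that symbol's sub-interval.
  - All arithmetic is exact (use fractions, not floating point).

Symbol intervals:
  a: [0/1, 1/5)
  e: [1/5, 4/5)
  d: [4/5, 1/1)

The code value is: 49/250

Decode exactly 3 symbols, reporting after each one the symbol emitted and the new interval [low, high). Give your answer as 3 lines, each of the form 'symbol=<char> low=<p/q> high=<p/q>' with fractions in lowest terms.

Answer: symbol=a low=0/1 high=1/5
symbol=d low=4/25 high=1/5
symbol=d low=24/125 high=1/5

Derivation:
Step 1: interval [0/1, 1/1), width = 1/1 - 0/1 = 1/1
  'a': [0/1 + 1/1*0/1, 0/1 + 1/1*1/5) = [0/1, 1/5) <- contains code 49/250
  'e': [0/1 + 1/1*1/5, 0/1 + 1/1*4/5) = [1/5, 4/5)
  'd': [0/1 + 1/1*4/5, 0/1 + 1/1*1/1) = [4/5, 1/1)
  emit 'a', narrow to [0/1, 1/5)
Step 2: interval [0/1, 1/5), width = 1/5 - 0/1 = 1/5
  'a': [0/1 + 1/5*0/1, 0/1 + 1/5*1/5) = [0/1, 1/25)
  'e': [0/1 + 1/5*1/5, 0/1 + 1/5*4/5) = [1/25, 4/25)
  'd': [0/1 + 1/5*4/5, 0/1 + 1/5*1/1) = [4/25, 1/5) <- contains code 49/250
  emit 'd', narrow to [4/25, 1/5)
Step 3: interval [4/25, 1/5), width = 1/5 - 4/25 = 1/25
  'a': [4/25 + 1/25*0/1, 4/25 + 1/25*1/5) = [4/25, 21/125)
  'e': [4/25 + 1/25*1/5, 4/25 + 1/25*4/5) = [21/125, 24/125)
  'd': [4/25 + 1/25*4/5, 4/25 + 1/25*1/1) = [24/125, 1/5) <- contains code 49/250
  emit 'd', narrow to [24/125, 1/5)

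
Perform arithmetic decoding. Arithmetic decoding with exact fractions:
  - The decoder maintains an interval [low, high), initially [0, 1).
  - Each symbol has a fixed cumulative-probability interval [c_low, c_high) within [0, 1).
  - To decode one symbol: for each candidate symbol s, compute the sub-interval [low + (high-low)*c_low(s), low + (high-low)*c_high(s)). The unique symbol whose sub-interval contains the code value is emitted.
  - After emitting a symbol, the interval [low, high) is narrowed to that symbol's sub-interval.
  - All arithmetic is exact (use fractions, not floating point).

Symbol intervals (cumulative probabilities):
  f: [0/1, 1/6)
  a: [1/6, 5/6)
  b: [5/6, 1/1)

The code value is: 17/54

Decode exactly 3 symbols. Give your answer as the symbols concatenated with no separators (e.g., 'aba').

Answer: aaf

Derivation:
Step 1: interval [0/1, 1/1), width = 1/1 - 0/1 = 1/1
  'f': [0/1 + 1/1*0/1, 0/1 + 1/1*1/6) = [0/1, 1/6)
  'a': [0/1 + 1/1*1/6, 0/1 + 1/1*5/6) = [1/6, 5/6) <- contains code 17/54
  'b': [0/1 + 1/1*5/6, 0/1 + 1/1*1/1) = [5/6, 1/1)
  emit 'a', narrow to [1/6, 5/6)
Step 2: interval [1/6, 5/6), width = 5/6 - 1/6 = 2/3
  'f': [1/6 + 2/3*0/1, 1/6 + 2/3*1/6) = [1/6, 5/18)
  'a': [1/6 + 2/3*1/6, 1/6 + 2/3*5/6) = [5/18, 13/18) <- contains code 17/54
  'b': [1/6 + 2/3*5/6, 1/6 + 2/3*1/1) = [13/18, 5/6)
  emit 'a', narrow to [5/18, 13/18)
Step 3: interval [5/18, 13/18), width = 13/18 - 5/18 = 4/9
  'f': [5/18 + 4/9*0/1, 5/18 + 4/9*1/6) = [5/18, 19/54) <- contains code 17/54
  'a': [5/18 + 4/9*1/6, 5/18 + 4/9*5/6) = [19/54, 35/54)
  'b': [5/18 + 4/9*5/6, 5/18 + 4/9*1/1) = [35/54, 13/18)
  emit 'f', narrow to [5/18, 19/54)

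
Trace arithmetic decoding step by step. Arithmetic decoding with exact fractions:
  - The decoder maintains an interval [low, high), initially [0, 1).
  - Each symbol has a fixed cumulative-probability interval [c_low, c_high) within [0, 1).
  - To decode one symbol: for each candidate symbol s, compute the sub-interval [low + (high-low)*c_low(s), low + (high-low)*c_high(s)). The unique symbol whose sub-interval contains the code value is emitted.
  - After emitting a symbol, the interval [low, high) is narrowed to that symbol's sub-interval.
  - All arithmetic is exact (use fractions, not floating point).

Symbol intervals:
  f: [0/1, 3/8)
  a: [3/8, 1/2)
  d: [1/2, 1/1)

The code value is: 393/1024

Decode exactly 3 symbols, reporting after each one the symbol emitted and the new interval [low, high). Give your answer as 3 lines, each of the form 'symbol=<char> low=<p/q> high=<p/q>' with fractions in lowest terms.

Answer: symbol=a low=3/8 high=1/2
symbol=f low=3/8 high=27/64
symbol=f low=3/8 high=201/512

Derivation:
Step 1: interval [0/1, 1/1), width = 1/1 - 0/1 = 1/1
  'f': [0/1 + 1/1*0/1, 0/1 + 1/1*3/8) = [0/1, 3/8)
  'a': [0/1 + 1/1*3/8, 0/1 + 1/1*1/2) = [3/8, 1/2) <- contains code 393/1024
  'd': [0/1 + 1/1*1/2, 0/1 + 1/1*1/1) = [1/2, 1/1)
  emit 'a', narrow to [3/8, 1/2)
Step 2: interval [3/8, 1/2), width = 1/2 - 3/8 = 1/8
  'f': [3/8 + 1/8*0/1, 3/8 + 1/8*3/8) = [3/8, 27/64) <- contains code 393/1024
  'a': [3/8 + 1/8*3/8, 3/8 + 1/8*1/2) = [27/64, 7/16)
  'd': [3/8 + 1/8*1/2, 3/8 + 1/8*1/1) = [7/16, 1/2)
  emit 'f', narrow to [3/8, 27/64)
Step 3: interval [3/8, 27/64), width = 27/64 - 3/8 = 3/64
  'f': [3/8 + 3/64*0/1, 3/8 + 3/64*3/8) = [3/8, 201/512) <- contains code 393/1024
  'a': [3/8 + 3/64*3/8, 3/8 + 3/64*1/2) = [201/512, 51/128)
  'd': [3/8 + 3/64*1/2, 3/8 + 3/64*1/1) = [51/128, 27/64)
  emit 'f', narrow to [3/8, 201/512)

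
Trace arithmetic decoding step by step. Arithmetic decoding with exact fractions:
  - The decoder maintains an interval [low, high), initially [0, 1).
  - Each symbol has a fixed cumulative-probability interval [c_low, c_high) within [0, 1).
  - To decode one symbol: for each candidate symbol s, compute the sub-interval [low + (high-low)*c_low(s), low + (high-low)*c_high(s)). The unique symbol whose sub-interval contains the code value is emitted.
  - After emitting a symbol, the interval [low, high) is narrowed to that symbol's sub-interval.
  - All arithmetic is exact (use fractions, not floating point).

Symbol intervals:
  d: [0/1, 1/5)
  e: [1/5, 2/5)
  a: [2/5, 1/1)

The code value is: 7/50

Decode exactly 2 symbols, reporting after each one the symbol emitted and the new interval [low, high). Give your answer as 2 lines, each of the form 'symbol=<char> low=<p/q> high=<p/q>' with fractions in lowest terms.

Step 1: interval [0/1, 1/1), width = 1/1 - 0/1 = 1/1
  'd': [0/1 + 1/1*0/1, 0/1 + 1/1*1/5) = [0/1, 1/5) <- contains code 7/50
  'e': [0/1 + 1/1*1/5, 0/1 + 1/1*2/5) = [1/5, 2/5)
  'a': [0/1 + 1/1*2/5, 0/1 + 1/1*1/1) = [2/5, 1/1)
  emit 'd', narrow to [0/1, 1/5)
Step 2: interval [0/1, 1/5), width = 1/5 - 0/1 = 1/5
  'd': [0/1 + 1/5*0/1, 0/1 + 1/5*1/5) = [0/1, 1/25)
  'e': [0/1 + 1/5*1/5, 0/1 + 1/5*2/5) = [1/25, 2/25)
  'a': [0/1 + 1/5*2/5, 0/1 + 1/5*1/1) = [2/25, 1/5) <- contains code 7/50
  emit 'a', narrow to [2/25, 1/5)

Answer: symbol=d low=0/1 high=1/5
symbol=a low=2/25 high=1/5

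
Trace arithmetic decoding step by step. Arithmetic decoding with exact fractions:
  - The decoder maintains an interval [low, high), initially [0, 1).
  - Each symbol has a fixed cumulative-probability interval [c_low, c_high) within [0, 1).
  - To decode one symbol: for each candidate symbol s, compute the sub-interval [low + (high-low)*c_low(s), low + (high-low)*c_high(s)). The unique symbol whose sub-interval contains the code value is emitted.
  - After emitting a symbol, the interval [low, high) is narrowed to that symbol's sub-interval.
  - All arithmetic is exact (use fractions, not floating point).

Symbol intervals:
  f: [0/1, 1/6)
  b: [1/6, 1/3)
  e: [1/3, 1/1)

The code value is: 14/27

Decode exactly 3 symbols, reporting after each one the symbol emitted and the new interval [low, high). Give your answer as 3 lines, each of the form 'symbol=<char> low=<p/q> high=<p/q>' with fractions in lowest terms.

Answer: symbol=e low=1/3 high=1/1
symbol=b low=4/9 high=5/9
symbol=e low=13/27 high=5/9

Derivation:
Step 1: interval [0/1, 1/1), width = 1/1 - 0/1 = 1/1
  'f': [0/1 + 1/1*0/1, 0/1 + 1/1*1/6) = [0/1, 1/6)
  'b': [0/1 + 1/1*1/6, 0/1 + 1/1*1/3) = [1/6, 1/3)
  'e': [0/1 + 1/1*1/3, 0/1 + 1/1*1/1) = [1/3, 1/1) <- contains code 14/27
  emit 'e', narrow to [1/3, 1/1)
Step 2: interval [1/3, 1/1), width = 1/1 - 1/3 = 2/3
  'f': [1/3 + 2/3*0/1, 1/3 + 2/3*1/6) = [1/3, 4/9)
  'b': [1/3 + 2/3*1/6, 1/3 + 2/3*1/3) = [4/9, 5/9) <- contains code 14/27
  'e': [1/3 + 2/3*1/3, 1/3 + 2/3*1/1) = [5/9, 1/1)
  emit 'b', narrow to [4/9, 5/9)
Step 3: interval [4/9, 5/9), width = 5/9 - 4/9 = 1/9
  'f': [4/9 + 1/9*0/1, 4/9 + 1/9*1/6) = [4/9, 25/54)
  'b': [4/9 + 1/9*1/6, 4/9 + 1/9*1/3) = [25/54, 13/27)
  'e': [4/9 + 1/9*1/3, 4/9 + 1/9*1/1) = [13/27, 5/9) <- contains code 14/27
  emit 'e', narrow to [13/27, 5/9)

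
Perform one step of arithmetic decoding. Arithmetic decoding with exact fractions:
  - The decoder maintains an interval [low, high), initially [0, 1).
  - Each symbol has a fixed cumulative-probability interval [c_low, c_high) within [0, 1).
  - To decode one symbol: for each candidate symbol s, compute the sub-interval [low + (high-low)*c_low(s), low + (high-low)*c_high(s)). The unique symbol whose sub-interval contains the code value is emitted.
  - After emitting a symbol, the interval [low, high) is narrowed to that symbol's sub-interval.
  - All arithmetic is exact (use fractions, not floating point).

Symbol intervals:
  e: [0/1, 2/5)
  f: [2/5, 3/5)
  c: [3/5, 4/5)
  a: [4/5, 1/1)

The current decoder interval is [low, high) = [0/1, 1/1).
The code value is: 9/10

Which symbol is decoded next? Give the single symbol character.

Interval width = high − low = 1/1 − 0/1 = 1/1
Scaled code = (code − low) / width = (9/10 − 0/1) / 1/1 = 9/10
  e: [0/1, 2/5) 
  f: [2/5, 3/5) 
  c: [3/5, 4/5) 
  a: [4/5, 1/1) ← scaled code falls here ✓

Answer: a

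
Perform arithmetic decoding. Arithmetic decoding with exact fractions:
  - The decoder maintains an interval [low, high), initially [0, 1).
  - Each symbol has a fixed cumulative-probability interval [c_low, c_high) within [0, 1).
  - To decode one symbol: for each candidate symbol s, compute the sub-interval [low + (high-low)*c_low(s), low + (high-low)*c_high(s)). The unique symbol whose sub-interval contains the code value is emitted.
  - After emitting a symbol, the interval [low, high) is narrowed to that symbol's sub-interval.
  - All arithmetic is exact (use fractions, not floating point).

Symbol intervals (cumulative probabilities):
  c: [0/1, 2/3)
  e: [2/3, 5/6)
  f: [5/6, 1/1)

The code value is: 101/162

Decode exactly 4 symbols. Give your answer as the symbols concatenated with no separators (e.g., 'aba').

Step 1: interval [0/1, 1/1), width = 1/1 - 0/1 = 1/1
  'c': [0/1 + 1/1*0/1, 0/1 + 1/1*2/3) = [0/1, 2/3) <- contains code 101/162
  'e': [0/1 + 1/1*2/3, 0/1 + 1/1*5/6) = [2/3, 5/6)
  'f': [0/1 + 1/1*5/6, 0/1 + 1/1*1/1) = [5/6, 1/1)
  emit 'c', narrow to [0/1, 2/3)
Step 2: interval [0/1, 2/3), width = 2/3 - 0/1 = 2/3
  'c': [0/1 + 2/3*0/1, 0/1 + 2/3*2/3) = [0/1, 4/9)
  'e': [0/1 + 2/3*2/3, 0/1 + 2/3*5/6) = [4/9, 5/9)
  'f': [0/1 + 2/3*5/6, 0/1 + 2/3*1/1) = [5/9, 2/3) <- contains code 101/162
  emit 'f', narrow to [5/9, 2/3)
Step 3: interval [5/9, 2/3), width = 2/3 - 5/9 = 1/9
  'c': [5/9 + 1/9*0/1, 5/9 + 1/9*2/3) = [5/9, 17/27) <- contains code 101/162
  'e': [5/9 + 1/9*2/3, 5/9 + 1/9*5/6) = [17/27, 35/54)
  'f': [5/9 + 1/9*5/6, 5/9 + 1/9*1/1) = [35/54, 2/3)
  emit 'c', narrow to [5/9, 17/27)
Step 4: interval [5/9, 17/27), width = 17/27 - 5/9 = 2/27
  'c': [5/9 + 2/27*0/1, 5/9 + 2/27*2/3) = [5/9, 49/81)
  'e': [5/9 + 2/27*2/3, 5/9 + 2/27*5/6) = [49/81, 50/81)
  'f': [5/9 + 2/27*5/6, 5/9 + 2/27*1/1) = [50/81, 17/27) <- contains code 101/162
  emit 'f', narrow to [50/81, 17/27)

Answer: cfcf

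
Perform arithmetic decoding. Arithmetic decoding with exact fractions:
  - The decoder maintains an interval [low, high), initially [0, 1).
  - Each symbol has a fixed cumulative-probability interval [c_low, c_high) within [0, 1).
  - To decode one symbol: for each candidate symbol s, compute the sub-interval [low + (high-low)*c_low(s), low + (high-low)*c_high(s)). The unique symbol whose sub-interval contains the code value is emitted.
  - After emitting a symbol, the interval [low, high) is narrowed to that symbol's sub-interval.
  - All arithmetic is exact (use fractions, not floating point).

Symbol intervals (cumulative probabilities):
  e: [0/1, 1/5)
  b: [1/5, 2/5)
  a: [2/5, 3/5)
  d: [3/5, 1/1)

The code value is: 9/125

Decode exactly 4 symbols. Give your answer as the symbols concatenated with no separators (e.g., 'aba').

Step 1: interval [0/1, 1/1), width = 1/1 - 0/1 = 1/1
  'e': [0/1 + 1/1*0/1, 0/1 + 1/1*1/5) = [0/1, 1/5) <- contains code 9/125
  'b': [0/1 + 1/1*1/5, 0/1 + 1/1*2/5) = [1/5, 2/5)
  'a': [0/1 + 1/1*2/5, 0/1 + 1/1*3/5) = [2/5, 3/5)
  'd': [0/1 + 1/1*3/5, 0/1 + 1/1*1/1) = [3/5, 1/1)
  emit 'e', narrow to [0/1, 1/5)
Step 2: interval [0/1, 1/5), width = 1/5 - 0/1 = 1/5
  'e': [0/1 + 1/5*0/1, 0/1 + 1/5*1/5) = [0/1, 1/25)
  'b': [0/1 + 1/5*1/5, 0/1 + 1/5*2/5) = [1/25, 2/25) <- contains code 9/125
  'a': [0/1 + 1/5*2/5, 0/1 + 1/5*3/5) = [2/25, 3/25)
  'd': [0/1 + 1/5*3/5, 0/1 + 1/5*1/1) = [3/25, 1/5)
  emit 'b', narrow to [1/25, 2/25)
Step 3: interval [1/25, 2/25), width = 2/25 - 1/25 = 1/25
  'e': [1/25 + 1/25*0/1, 1/25 + 1/25*1/5) = [1/25, 6/125)
  'b': [1/25 + 1/25*1/5, 1/25 + 1/25*2/5) = [6/125, 7/125)
  'a': [1/25 + 1/25*2/5, 1/25 + 1/25*3/5) = [7/125, 8/125)
  'd': [1/25 + 1/25*3/5, 1/25 + 1/25*1/1) = [8/125, 2/25) <- contains code 9/125
  emit 'd', narrow to [8/125, 2/25)
Step 4: interval [8/125, 2/25), width = 2/25 - 8/125 = 2/125
  'e': [8/125 + 2/125*0/1, 8/125 + 2/125*1/5) = [8/125, 42/625)
  'b': [8/125 + 2/125*1/5, 8/125 + 2/125*2/5) = [42/625, 44/625)
  'a': [8/125 + 2/125*2/5, 8/125 + 2/125*3/5) = [44/625, 46/625) <- contains code 9/125
  'd': [8/125 + 2/125*3/5, 8/125 + 2/125*1/1) = [46/625, 2/25)
  emit 'a', narrow to [44/625, 46/625)

Answer: ebda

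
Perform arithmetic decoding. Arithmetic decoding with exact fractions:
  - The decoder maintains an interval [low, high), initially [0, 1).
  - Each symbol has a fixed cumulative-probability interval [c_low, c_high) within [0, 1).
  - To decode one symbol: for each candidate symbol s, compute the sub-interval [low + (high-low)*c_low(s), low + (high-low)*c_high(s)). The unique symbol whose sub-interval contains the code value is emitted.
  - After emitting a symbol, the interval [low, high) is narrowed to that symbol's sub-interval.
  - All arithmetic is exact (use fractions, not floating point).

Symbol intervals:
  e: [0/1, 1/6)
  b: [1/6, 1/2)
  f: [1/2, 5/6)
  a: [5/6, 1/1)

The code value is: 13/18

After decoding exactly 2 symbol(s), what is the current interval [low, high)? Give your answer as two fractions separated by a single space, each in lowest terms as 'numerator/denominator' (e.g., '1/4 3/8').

Answer: 2/3 7/9

Derivation:
Step 1: interval [0/1, 1/1), width = 1/1 - 0/1 = 1/1
  'e': [0/1 + 1/1*0/1, 0/1 + 1/1*1/6) = [0/1, 1/6)
  'b': [0/1 + 1/1*1/6, 0/1 + 1/1*1/2) = [1/6, 1/2)
  'f': [0/1 + 1/1*1/2, 0/1 + 1/1*5/6) = [1/2, 5/6) <- contains code 13/18
  'a': [0/1 + 1/1*5/6, 0/1 + 1/1*1/1) = [5/6, 1/1)
  emit 'f', narrow to [1/2, 5/6)
Step 2: interval [1/2, 5/6), width = 5/6 - 1/2 = 1/3
  'e': [1/2 + 1/3*0/1, 1/2 + 1/3*1/6) = [1/2, 5/9)
  'b': [1/2 + 1/3*1/6, 1/2 + 1/3*1/2) = [5/9, 2/3)
  'f': [1/2 + 1/3*1/2, 1/2 + 1/3*5/6) = [2/3, 7/9) <- contains code 13/18
  'a': [1/2 + 1/3*5/6, 1/2 + 1/3*1/1) = [7/9, 5/6)
  emit 'f', narrow to [2/3, 7/9)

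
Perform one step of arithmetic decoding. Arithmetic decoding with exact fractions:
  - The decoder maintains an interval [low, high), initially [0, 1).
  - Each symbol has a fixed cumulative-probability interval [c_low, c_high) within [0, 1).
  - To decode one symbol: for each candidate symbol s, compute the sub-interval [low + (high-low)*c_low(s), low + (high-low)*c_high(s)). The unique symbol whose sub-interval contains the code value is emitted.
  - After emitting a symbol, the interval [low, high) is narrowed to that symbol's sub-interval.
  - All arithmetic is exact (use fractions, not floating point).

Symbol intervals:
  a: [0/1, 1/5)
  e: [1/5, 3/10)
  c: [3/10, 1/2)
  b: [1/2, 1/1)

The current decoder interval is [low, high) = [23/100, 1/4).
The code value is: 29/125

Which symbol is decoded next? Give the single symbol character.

Interval width = high − low = 1/4 − 23/100 = 1/50
Scaled code = (code − low) / width = (29/125 − 23/100) / 1/50 = 1/10
  a: [0/1, 1/5) ← scaled code falls here ✓
  e: [1/5, 3/10) 
  c: [3/10, 1/2) 
  b: [1/2, 1/1) 

Answer: a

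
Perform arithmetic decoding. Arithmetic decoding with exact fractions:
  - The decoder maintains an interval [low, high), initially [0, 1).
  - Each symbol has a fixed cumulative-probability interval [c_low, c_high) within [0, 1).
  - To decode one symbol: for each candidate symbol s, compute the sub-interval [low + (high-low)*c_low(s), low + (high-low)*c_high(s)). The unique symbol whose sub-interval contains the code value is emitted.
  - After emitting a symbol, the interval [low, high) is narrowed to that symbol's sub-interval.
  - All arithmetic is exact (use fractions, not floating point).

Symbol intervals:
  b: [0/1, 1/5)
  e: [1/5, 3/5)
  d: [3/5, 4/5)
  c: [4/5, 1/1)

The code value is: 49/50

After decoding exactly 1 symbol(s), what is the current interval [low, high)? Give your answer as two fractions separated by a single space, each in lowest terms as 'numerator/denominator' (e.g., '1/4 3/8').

Step 1: interval [0/1, 1/1), width = 1/1 - 0/1 = 1/1
  'b': [0/1 + 1/1*0/1, 0/1 + 1/1*1/5) = [0/1, 1/5)
  'e': [0/1 + 1/1*1/5, 0/1 + 1/1*3/5) = [1/5, 3/5)
  'd': [0/1 + 1/1*3/5, 0/1 + 1/1*4/5) = [3/5, 4/5)
  'c': [0/1 + 1/1*4/5, 0/1 + 1/1*1/1) = [4/5, 1/1) <- contains code 49/50
  emit 'c', narrow to [4/5, 1/1)

Answer: 4/5 1/1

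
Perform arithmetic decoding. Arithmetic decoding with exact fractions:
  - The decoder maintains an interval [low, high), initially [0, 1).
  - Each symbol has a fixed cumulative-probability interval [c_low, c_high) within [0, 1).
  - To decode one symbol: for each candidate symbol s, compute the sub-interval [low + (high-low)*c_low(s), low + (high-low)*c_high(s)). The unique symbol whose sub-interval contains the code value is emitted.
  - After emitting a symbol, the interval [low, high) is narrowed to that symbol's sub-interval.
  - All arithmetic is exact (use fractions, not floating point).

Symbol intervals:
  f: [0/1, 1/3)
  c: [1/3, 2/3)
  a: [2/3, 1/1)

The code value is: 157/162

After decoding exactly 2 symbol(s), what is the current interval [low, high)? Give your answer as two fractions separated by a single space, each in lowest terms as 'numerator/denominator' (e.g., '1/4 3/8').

Step 1: interval [0/1, 1/1), width = 1/1 - 0/1 = 1/1
  'f': [0/1 + 1/1*0/1, 0/1 + 1/1*1/3) = [0/1, 1/3)
  'c': [0/1 + 1/1*1/3, 0/1 + 1/1*2/3) = [1/3, 2/3)
  'a': [0/1 + 1/1*2/3, 0/1 + 1/1*1/1) = [2/3, 1/1) <- contains code 157/162
  emit 'a', narrow to [2/3, 1/1)
Step 2: interval [2/3, 1/1), width = 1/1 - 2/3 = 1/3
  'f': [2/3 + 1/3*0/1, 2/3 + 1/3*1/3) = [2/3, 7/9)
  'c': [2/3 + 1/3*1/3, 2/3 + 1/3*2/3) = [7/9, 8/9)
  'a': [2/3 + 1/3*2/3, 2/3 + 1/3*1/1) = [8/9, 1/1) <- contains code 157/162
  emit 'a', narrow to [8/9, 1/1)

Answer: 8/9 1/1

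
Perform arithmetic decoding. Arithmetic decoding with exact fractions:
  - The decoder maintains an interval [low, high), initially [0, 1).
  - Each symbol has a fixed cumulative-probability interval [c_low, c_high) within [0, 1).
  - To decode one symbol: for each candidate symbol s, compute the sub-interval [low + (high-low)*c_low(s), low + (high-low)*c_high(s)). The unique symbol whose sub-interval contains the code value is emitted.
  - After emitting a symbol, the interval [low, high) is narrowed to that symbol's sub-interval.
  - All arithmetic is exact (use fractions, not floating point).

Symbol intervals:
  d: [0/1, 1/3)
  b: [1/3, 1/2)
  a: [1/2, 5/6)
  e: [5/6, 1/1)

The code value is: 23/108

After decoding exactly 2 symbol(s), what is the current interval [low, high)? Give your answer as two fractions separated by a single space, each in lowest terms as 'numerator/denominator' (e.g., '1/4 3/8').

Step 1: interval [0/1, 1/1), width = 1/1 - 0/1 = 1/1
  'd': [0/1 + 1/1*0/1, 0/1 + 1/1*1/3) = [0/1, 1/3) <- contains code 23/108
  'b': [0/1 + 1/1*1/3, 0/1 + 1/1*1/2) = [1/3, 1/2)
  'a': [0/1 + 1/1*1/2, 0/1 + 1/1*5/6) = [1/2, 5/6)
  'e': [0/1 + 1/1*5/6, 0/1 + 1/1*1/1) = [5/6, 1/1)
  emit 'd', narrow to [0/1, 1/3)
Step 2: interval [0/1, 1/3), width = 1/3 - 0/1 = 1/3
  'd': [0/1 + 1/3*0/1, 0/1 + 1/3*1/3) = [0/1, 1/9)
  'b': [0/1 + 1/3*1/3, 0/1 + 1/3*1/2) = [1/9, 1/6)
  'a': [0/1 + 1/3*1/2, 0/1 + 1/3*5/6) = [1/6, 5/18) <- contains code 23/108
  'e': [0/1 + 1/3*5/6, 0/1 + 1/3*1/1) = [5/18, 1/3)
  emit 'a', narrow to [1/6, 5/18)

Answer: 1/6 5/18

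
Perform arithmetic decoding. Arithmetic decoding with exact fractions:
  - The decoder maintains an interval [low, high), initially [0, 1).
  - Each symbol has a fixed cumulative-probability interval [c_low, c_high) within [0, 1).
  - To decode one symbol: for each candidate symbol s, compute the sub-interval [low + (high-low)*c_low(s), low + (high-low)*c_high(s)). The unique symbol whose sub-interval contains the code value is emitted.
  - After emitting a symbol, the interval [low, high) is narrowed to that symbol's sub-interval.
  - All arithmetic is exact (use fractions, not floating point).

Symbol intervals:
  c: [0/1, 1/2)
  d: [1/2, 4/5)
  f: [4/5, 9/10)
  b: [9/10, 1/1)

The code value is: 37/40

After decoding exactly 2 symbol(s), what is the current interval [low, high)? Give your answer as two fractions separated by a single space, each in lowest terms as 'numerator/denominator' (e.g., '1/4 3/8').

Answer: 9/10 19/20

Derivation:
Step 1: interval [0/1, 1/1), width = 1/1 - 0/1 = 1/1
  'c': [0/1 + 1/1*0/1, 0/1 + 1/1*1/2) = [0/1, 1/2)
  'd': [0/1 + 1/1*1/2, 0/1 + 1/1*4/5) = [1/2, 4/5)
  'f': [0/1 + 1/1*4/5, 0/1 + 1/1*9/10) = [4/5, 9/10)
  'b': [0/1 + 1/1*9/10, 0/1 + 1/1*1/1) = [9/10, 1/1) <- contains code 37/40
  emit 'b', narrow to [9/10, 1/1)
Step 2: interval [9/10, 1/1), width = 1/1 - 9/10 = 1/10
  'c': [9/10 + 1/10*0/1, 9/10 + 1/10*1/2) = [9/10, 19/20) <- contains code 37/40
  'd': [9/10 + 1/10*1/2, 9/10 + 1/10*4/5) = [19/20, 49/50)
  'f': [9/10 + 1/10*4/5, 9/10 + 1/10*9/10) = [49/50, 99/100)
  'b': [9/10 + 1/10*9/10, 9/10 + 1/10*1/1) = [99/100, 1/1)
  emit 'c', narrow to [9/10, 19/20)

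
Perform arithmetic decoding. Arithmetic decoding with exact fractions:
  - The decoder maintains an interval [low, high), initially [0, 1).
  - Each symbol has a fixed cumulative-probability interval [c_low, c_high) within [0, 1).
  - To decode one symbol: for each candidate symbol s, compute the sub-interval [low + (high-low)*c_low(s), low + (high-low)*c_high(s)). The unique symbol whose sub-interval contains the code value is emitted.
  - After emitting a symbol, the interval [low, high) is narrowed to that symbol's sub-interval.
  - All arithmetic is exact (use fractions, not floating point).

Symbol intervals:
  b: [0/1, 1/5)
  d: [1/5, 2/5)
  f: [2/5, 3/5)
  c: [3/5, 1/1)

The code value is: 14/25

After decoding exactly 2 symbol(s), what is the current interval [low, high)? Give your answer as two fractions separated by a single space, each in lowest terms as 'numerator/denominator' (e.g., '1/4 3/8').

Answer: 13/25 3/5

Derivation:
Step 1: interval [0/1, 1/1), width = 1/1 - 0/1 = 1/1
  'b': [0/1 + 1/1*0/1, 0/1 + 1/1*1/5) = [0/1, 1/5)
  'd': [0/1 + 1/1*1/5, 0/1 + 1/1*2/5) = [1/5, 2/5)
  'f': [0/1 + 1/1*2/5, 0/1 + 1/1*3/5) = [2/5, 3/5) <- contains code 14/25
  'c': [0/1 + 1/1*3/5, 0/1 + 1/1*1/1) = [3/5, 1/1)
  emit 'f', narrow to [2/5, 3/5)
Step 2: interval [2/5, 3/5), width = 3/5 - 2/5 = 1/5
  'b': [2/5 + 1/5*0/1, 2/5 + 1/5*1/5) = [2/5, 11/25)
  'd': [2/5 + 1/5*1/5, 2/5 + 1/5*2/5) = [11/25, 12/25)
  'f': [2/5 + 1/5*2/5, 2/5 + 1/5*3/5) = [12/25, 13/25)
  'c': [2/5 + 1/5*3/5, 2/5 + 1/5*1/1) = [13/25, 3/5) <- contains code 14/25
  emit 'c', narrow to [13/25, 3/5)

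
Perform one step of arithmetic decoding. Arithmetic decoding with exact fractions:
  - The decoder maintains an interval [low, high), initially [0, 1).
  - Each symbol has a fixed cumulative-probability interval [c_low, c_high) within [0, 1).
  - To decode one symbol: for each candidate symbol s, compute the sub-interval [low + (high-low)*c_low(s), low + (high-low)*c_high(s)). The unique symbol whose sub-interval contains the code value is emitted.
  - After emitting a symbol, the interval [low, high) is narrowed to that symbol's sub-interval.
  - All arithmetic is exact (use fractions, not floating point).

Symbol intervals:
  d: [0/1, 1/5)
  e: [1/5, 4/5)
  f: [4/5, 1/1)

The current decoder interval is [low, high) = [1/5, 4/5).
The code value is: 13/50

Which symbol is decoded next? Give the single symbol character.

Interval width = high − low = 4/5 − 1/5 = 3/5
Scaled code = (code − low) / width = (13/50 − 1/5) / 3/5 = 1/10
  d: [0/1, 1/5) ← scaled code falls here ✓
  e: [1/5, 4/5) 
  f: [4/5, 1/1) 

Answer: d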